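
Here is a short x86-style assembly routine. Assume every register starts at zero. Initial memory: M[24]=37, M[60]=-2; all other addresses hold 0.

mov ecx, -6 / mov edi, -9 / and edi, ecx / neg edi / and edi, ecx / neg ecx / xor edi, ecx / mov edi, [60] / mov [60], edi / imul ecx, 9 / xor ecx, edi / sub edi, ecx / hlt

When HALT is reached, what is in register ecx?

after mov ecx, -6: ecx=-6
after mov edi, -9: edi=-9
after and edi, ecx: edi=(-9)&(-6)=-14
after neg edi: edi=-(-14)=14
after and edi, ecx: edi=14&(-6)=10
after neg ecx: ecx=-(-6)=6
after xor edi, ecx: edi=10^6=12
after mov edi, [60]: edi=M[60]=-2
mov [60], edi → M[60]=-2
after imul ecx, 9: ecx=6*9=54
after xor ecx, edi: ecx=54^(-2)=-56
after sub edi, ecx: edi=(-2)-(-56)=54
halt.

-56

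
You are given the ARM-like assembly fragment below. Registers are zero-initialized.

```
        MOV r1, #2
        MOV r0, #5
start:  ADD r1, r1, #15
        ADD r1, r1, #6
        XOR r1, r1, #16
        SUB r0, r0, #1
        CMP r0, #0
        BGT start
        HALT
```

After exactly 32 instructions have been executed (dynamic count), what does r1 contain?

after MOV r1, #2: r1=2
after MOV r0, #5: r0=5
after ADD r1, r1, #15: r1=2+15=17
after ADD r1, r1, #6: r1=17+6=23
after XOR r1, r1, #16: r1=23^16=7
after SUB r0, r0, #1: r0=5-1=4
CMP r0, #0  (cmp 4,0)
BGT start: taken
after ADD r1, r1, #15: r1=7+15=22
after ADD r1, r1, #6: r1=22+6=28
after XOR r1, r1, #16: r1=28^16=12
after SUB r0, r0, #1: r0=4-1=3
CMP r0, #0  (cmp 3,0)
BGT start: taken
after ADD r1, r1, #15: r1=12+15=27
after ADD r1, r1, #6: r1=27+6=33
after XOR r1, r1, #16: r1=33^16=49
after SUB r0, r0, #1: r0=3-1=2
CMP r0, #0  (cmp 2,0)
BGT start: taken
after ADD r1, r1, #15: r1=49+15=64
after ADD r1, r1, #6: r1=64+6=70
after XOR r1, r1, #16: r1=70^16=86
after SUB r0, r0, #1: r0=2-1=1
CMP r0, #0  (cmp 1,0)
BGT start: taken
after ADD r1, r1, #15: r1=86+15=101
after ADD r1, r1, #6: r1=101+6=107
after XOR r1, r1, #16: r1=107^16=123
after SUB r0, r0, #1: r0=1-1=0
CMP r0, #0  (cmp 0,0)
BGT start: not taken
After step 32: r1 = 123.

123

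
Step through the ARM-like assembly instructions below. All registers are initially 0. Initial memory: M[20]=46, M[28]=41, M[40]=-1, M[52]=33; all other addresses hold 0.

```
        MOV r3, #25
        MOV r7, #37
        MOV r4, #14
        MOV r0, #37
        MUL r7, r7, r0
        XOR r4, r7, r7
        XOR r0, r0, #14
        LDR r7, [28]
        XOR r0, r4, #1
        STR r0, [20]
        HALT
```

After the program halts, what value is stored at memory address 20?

MOV r3, #25 → r3=25
MOV r7, #37 → r7=37
MOV r4, #14 → r4=14
MOV r0, #37 → r0=37
MUL r7, r7, r0 → r7=37*37=1369
XOR r4, r7, r7 → r4=1369^1369=0
XOR r0, r0, #14 → r0=37^14=43
LDR r7, [28] → r7=M[28]=41
XOR r0, r4, #1 → r0=0^1=1
STR r0, [20] → M[20]=1
halt.

1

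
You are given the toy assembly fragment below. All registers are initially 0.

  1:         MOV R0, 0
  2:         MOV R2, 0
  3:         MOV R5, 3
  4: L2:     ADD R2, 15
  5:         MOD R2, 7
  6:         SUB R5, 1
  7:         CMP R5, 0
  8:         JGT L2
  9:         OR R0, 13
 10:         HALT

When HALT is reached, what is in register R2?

R0=0
R2=0
R5=3
R2=0+15=15
R2=15%7=1
R5=3-1=2
CMP R5, 0  (cmp 2,0)
JGT L2: taken
R2=1+15=16
R2=16%7=2
R5=2-1=1
CMP R5, 0  (cmp 1,0)
JGT L2: taken
R2=2+15=17
R2=17%7=3
R5=1-1=0
CMP R5, 0  (cmp 0,0)
JGT L2: not taken
R0=0|13=13
halt.

3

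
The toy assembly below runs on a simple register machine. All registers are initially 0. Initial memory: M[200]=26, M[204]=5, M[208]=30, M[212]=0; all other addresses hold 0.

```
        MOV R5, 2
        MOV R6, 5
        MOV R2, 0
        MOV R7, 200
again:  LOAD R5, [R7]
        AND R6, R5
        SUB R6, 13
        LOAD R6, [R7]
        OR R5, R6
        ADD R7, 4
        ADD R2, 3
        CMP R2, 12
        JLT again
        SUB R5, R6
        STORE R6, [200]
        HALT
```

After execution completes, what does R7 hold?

MOV R5, 2 → R5=2
MOV R6, 5 → R6=5
MOV R2, 0 → R2=0
MOV R7, 200 → R7=200
LOAD R5, [R7] → R5=M[200]=26
AND R6, R5 → R6=5&26=0
SUB R6, 13 → R6=0-13=-13
LOAD R6, [R7] → R6=M[200]=26
OR R5, R6 → R5=26|26=26
ADD R7, 4 → R7=200+4=204
ADD R2, 3 → R2=0+3=3
CMP R2, 12  (cmp 3,12)
JLT again: taken
LOAD R5, [R7] → R5=M[204]=5
AND R6, R5 → R6=26&5=0
SUB R6, 13 → R6=0-13=-13
LOAD R6, [R7] → R6=M[204]=5
OR R5, R6 → R5=5|5=5
ADD R7, 4 → R7=204+4=208
ADD R2, 3 → R2=3+3=6
CMP R2, 12  (cmp 6,12)
JLT again: taken
LOAD R5, [R7] → R5=M[208]=30
AND R6, R5 → R6=5&30=4
SUB R6, 13 → R6=4-13=-9
LOAD R6, [R7] → R6=M[208]=30
OR R5, R6 → R5=30|30=30
ADD R7, 4 → R7=208+4=212
ADD R2, 3 → R2=6+3=9
CMP R2, 12  (cmp 9,12)
JLT again: taken
LOAD R5, [R7] → R5=M[212]=0
AND R6, R5 → R6=30&0=0
SUB R6, 13 → R6=0-13=-13
LOAD R6, [R7] → R6=M[212]=0
OR R5, R6 → R5=0|0=0
ADD R7, 4 → R7=212+4=216
ADD R2, 3 → R2=9+3=12
CMP R2, 12  (cmp 12,12)
JLT again: not taken
SUB R5, R6 → R5=0-0=0
STORE R6, [200] → M[200]=0
halt.

216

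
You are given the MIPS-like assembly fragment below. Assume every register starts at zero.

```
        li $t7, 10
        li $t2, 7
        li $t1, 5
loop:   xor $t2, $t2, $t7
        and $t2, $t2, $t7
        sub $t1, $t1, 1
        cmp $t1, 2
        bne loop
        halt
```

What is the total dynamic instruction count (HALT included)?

19

after li $t7, 10: $t7=10
after li $t2, 7: $t2=7
after li $t1, 5: $t1=5
after xor $t2, $t2, $t7: $t2=7^10=13
after and $t2, $t2, $t7: $t2=13&10=8
after sub $t1, $t1, 1: $t1=5-1=4
cmp $t1, 2  (cmp 4,2)
bne loop: taken
after xor $t2, $t2, $t7: $t2=8^10=2
after and $t2, $t2, $t7: $t2=2&10=2
after sub $t1, $t1, 1: $t1=4-1=3
cmp $t1, 2  (cmp 3,2)
bne loop: taken
after xor $t2, $t2, $t7: $t2=2^10=8
after and $t2, $t2, $t7: $t2=8&10=8
after sub $t1, $t1, 1: $t1=3-1=2
cmp $t1, 2  (cmp 2,2)
bne loop: not taken
halt.
Total executed instructions: 19.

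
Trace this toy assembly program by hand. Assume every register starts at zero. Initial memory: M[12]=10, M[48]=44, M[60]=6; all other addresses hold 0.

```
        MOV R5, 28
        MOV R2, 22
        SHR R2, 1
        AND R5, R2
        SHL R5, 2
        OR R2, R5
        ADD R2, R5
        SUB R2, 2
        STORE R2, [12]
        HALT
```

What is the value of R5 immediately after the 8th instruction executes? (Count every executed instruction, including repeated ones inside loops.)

32

R5=28
R2=22
R2=22>>1=11
R5=28&11=8
R5=8<<2=32
R2=11|32=43
R2=43+32=75
R2=75-2=73
After step 8: R5 = 32.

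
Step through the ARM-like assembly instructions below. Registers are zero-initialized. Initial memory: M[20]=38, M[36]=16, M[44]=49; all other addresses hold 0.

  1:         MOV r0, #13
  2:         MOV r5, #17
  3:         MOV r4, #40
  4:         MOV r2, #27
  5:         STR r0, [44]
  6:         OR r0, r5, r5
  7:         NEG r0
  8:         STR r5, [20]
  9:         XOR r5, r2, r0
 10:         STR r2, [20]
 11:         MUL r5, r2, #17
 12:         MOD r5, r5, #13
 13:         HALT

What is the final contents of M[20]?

r0=13
r5=17
r4=40
r2=27
STR r0, [44] → M[44]=13
r0=17|17=17
r0=-(17)=-17
STR r5, [20] → M[20]=17
r5=27^(-17)=-12
STR r2, [20] → M[20]=27
r5=27*17=459
r5=459%13=4
halt.

27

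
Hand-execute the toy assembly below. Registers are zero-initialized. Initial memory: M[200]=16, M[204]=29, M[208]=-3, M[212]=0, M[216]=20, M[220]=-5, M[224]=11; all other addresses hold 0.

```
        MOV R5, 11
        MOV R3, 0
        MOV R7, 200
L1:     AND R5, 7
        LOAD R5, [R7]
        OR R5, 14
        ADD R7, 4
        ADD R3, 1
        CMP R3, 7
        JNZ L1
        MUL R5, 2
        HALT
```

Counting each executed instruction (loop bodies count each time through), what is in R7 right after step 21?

after MOV R5, 11: R5=11
after MOV R3, 0: R3=0
after MOV R7, 200: R7=200
after AND R5, 7: R5=11&7=3
after LOAD R5, [R7]: R5=M[200]=16
after OR R5, 14: R5=16|14=30
after ADD R7, 4: R7=200+4=204
after ADD R3, 1: R3=0+1=1
CMP R3, 7  (cmp 1,7)
JNZ L1: taken
after AND R5, 7: R5=30&7=6
after LOAD R5, [R7]: R5=M[204]=29
after OR R5, 14: R5=29|14=31
after ADD R7, 4: R7=204+4=208
after ADD R3, 1: R3=1+1=2
CMP R3, 7  (cmp 2,7)
JNZ L1: taken
after AND R5, 7: R5=31&7=7
after LOAD R5, [R7]: R5=M[208]=-3
after OR R5, 14: R5=(-3)|14=-1
after ADD R7, 4: R7=208+4=212
After step 21: R7 = 212.

212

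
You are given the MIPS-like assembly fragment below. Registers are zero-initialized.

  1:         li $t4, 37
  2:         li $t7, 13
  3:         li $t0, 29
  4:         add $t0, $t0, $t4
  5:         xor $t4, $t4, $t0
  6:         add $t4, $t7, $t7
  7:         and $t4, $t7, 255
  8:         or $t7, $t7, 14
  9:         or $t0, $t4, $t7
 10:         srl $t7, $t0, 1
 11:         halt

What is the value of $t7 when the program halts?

7

after li $t4, 37: $t4=37
after li $t7, 13: $t7=13
after li $t0, 29: $t0=29
after add $t0, $t0, $t4: $t0=29+37=66
after xor $t4, $t4, $t0: $t4=37^66=103
after add $t4, $t7, $t7: $t4=13+13=26
after and $t4, $t7, 255: $t4=13&255=13
after or $t7, $t7, 14: $t7=13|14=15
after or $t0, $t4, $t7: $t0=13|15=15
after srl $t7, $t0, 1: $t7=15>>1=7
halt.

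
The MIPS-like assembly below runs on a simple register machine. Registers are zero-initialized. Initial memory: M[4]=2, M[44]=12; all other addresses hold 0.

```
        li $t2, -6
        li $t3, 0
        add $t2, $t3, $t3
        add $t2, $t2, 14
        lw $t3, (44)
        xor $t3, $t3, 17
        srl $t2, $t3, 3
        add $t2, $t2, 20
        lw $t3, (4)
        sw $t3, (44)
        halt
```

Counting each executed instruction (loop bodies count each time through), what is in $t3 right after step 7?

29

$t2=-6
$t3=0
$t2=0+0=0
$t2=0+14=14
$t3=M[44]=12
$t3=12^17=29
$t2=29>>3=3
After step 7: $t3 = 29.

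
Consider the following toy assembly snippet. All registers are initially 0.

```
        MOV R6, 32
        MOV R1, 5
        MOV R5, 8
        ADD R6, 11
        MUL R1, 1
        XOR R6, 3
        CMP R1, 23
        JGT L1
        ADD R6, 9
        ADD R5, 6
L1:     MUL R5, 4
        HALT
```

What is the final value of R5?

MOV R6, 32 → R6=32
MOV R1, 5 → R1=5
MOV R5, 8 → R5=8
ADD R6, 11 → R6=32+11=43
MUL R1, 1 → R1=5*1=5
XOR R6, 3 → R6=43^3=40
CMP R1, 23  (cmp 5,23)
JGT L1: not taken
ADD R6, 9 → R6=40+9=49
ADD R5, 6 → R5=8+6=14
MUL R5, 4 → R5=14*4=56
halt.

56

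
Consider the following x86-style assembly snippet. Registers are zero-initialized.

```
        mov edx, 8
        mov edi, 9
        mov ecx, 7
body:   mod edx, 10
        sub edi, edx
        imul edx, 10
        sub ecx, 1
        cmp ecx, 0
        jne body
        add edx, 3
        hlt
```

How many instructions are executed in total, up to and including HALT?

47

mov edx, 8 → edx=8
mov edi, 9 → edi=9
mov ecx, 7 → ecx=7
mod edx, 10 → edx=8%10=8
sub edi, edx → edi=9-8=1
imul edx, 10 → edx=8*10=80
sub ecx, 1 → ecx=7-1=6
cmp ecx, 0  (cmp 6,0)
jne body: taken
mod edx, 10 → edx=80%10=0
sub edi, edx → edi=1-0=1
imul edx, 10 → edx=0*10=0
sub ecx, 1 → ecx=6-1=5
cmp ecx, 0  (cmp 5,0)
jne body: taken
mod edx, 10 → edx=0%10=0
sub edi, edx → edi=1-0=1
imul edx, 10 → edx=0*10=0
sub ecx, 1 → ecx=5-1=4
cmp ecx, 0  (cmp 4,0)
jne body: taken
mod edx, 10 → edx=0%10=0
sub edi, edx → edi=1-0=1
imul edx, 10 → edx=0*10=0
sub ecx, 1 → ecx=4-1=3
cmp ecx, 0  (cmp 3,0)
jne body: taken
mod edx, 10 → edx=0%10=0
sub edi, edx → edi=1-0=1
imul edx, 10 → edx=0*10=0
sub ecx, 1 → ecx=3-1=2
cmp ecx, 0  (cmp 2,0)
jne body: taken
mod edx, 10 → edx=0%10=0
sub edi, edx → edi=1-0=1
imul edx, 10 → edx=0*10=0
sub ecx, 1 → ecx=2-1=1
cmp ecx, 0  (cmp 1,0)
jne body: taken
mod edx, 10 → edx=0%10=0
sub edi, edx → edi=1-0=1
imul edx, 10 → edx=0*10=0
sub ecx, 1 → ecx=1-1=0
cmp ecx, 0  (cmp 0,0)
jne body: not taken
add edx, 3 → edx=0+3=3
halt.
Total executed instructions: 47.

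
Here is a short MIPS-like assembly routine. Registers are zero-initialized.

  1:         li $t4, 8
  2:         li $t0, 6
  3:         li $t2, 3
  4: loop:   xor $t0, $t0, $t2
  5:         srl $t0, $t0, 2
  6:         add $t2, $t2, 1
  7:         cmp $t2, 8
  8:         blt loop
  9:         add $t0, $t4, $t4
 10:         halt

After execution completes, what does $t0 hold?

li $t4, 8 → $t4=8
li $t0, 6 → $t0=6
li $t2, 3 → $t2=3
xor $t0, $t0, $t2 → $t0=6^3=5
srl $t0, $t0, 2 → $t0=5>>2=1
add $t2, $t2, 1 → $t2=3+1=4
cmp $t2, 8  (cmp 4,8)
blt loop: taken
xor $t0, $t0, $t2 → $t0=1^4=5
srl $t0, $t0, 2 → $t0=5>>2=1
add $t2, $t2, 1 → $t2=4+1=5
cmp $t2, 8  (cmp 5,8)
blt loop: taken
xor $t0, $t0, $t2 → $t0=1^5=4
srl $t0, $t0, 2 → $t0=4>>2=1
add $t2, $t2, 1 → $t2=5+1=6
cmp $t2, 8  (cmp 6,8)
blt loop: taken
xor $t0, $t0, $t2 → $t0=1^6=7
srl $t0, $t0, 2 → $t0=7>>2=1
add $t2, $t2, 1 → $t2=6+1=7
cmp $t2, 8  (cmp 7,8)
blt loop: taken
xor $t0, $t0, $t2 → $t0=1^7=6
srl $t0, $t0, 2 → $t0=6>>2=1
add $t2, $t2, 1 → $t2=7+1=8
cmp $t2, 8  (cmp 8,8)
blt loop: not taken
add $t0, $t4, $t4 → $t0=8+8=16
halt.

16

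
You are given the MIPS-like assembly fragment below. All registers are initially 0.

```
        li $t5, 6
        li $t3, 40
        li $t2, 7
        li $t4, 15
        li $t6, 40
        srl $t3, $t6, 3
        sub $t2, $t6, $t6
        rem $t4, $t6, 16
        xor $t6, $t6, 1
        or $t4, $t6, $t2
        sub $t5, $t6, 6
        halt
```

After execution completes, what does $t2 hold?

$t5=6
$t3=40
$t2=7
$t4=15
$t6=40
$t3=40>>3=5
$t2=40-40=0
$t4=40%16=8
$t6=40^1=41
$t4=41|0=41
$t5=41-6=35
halt.

0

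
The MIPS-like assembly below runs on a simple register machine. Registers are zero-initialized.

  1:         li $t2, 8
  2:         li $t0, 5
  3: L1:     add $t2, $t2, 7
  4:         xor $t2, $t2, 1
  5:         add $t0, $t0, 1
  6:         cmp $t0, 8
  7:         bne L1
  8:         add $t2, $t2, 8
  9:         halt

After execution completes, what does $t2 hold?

34

after li $t2, 8: $t2=8
after li $t0, 5: $t0=5
after add $t2, $t2, 7: $t2=8+7=15
after xor $t2, $t2, 1: $t2=15^1=14
after add $t0, $t0, 1: $t0=5+1=6
cmp $t0, 8  (cmp 6,8)
bne L1: taken
after add $t2, $t2, 7: $t2=14+7=21
after xor $t2, $t2, 1: $t2=21^1=20
after add $t0, $t0, 1: $t0=6+1=7
cmp $t0, 8  (cmp 7,8)
bne L1: taken
after add $t2, $t2, 7: $t2=20+7=27
after xor $t2, $t2, 1: $t2=27^1=26
after add $t0, $t0, 1: $t0=7+1=8
cmp $t0, 8  (cmp 8,8)
bne L1: not taken
after add $t2, $t2, 8: $t2=26+8=34
halt.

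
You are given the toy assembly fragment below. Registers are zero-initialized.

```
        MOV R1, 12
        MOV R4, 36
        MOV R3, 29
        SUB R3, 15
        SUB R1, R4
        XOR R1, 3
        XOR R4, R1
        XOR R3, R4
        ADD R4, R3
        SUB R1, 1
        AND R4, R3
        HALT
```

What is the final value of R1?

-22

after MOV R1, 12: R1=12
after MOV R4, 36: R4=36
after MOV R3, 29: R3=29
after SUB R3, 15: R3=29-15=14
after SUB R1, R4: R1=12-36=-24
after XOR R1, 3: R1=(-24)^3=-21
after XOR R4, R1: R4=36^(-21)=-49
after XOR R3, R4: R3=14^(-49)=-63
after ADD R4, R3: R4=(-49)+(-63)=-112
after SUB R1, 1: R1=(-21)-1=-22
after AND R4, R3: R4=(-112)&(-63)=-128
halt.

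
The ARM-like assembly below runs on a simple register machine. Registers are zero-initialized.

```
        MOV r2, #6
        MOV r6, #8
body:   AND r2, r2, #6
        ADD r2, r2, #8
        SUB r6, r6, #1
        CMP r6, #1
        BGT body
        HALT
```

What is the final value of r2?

MOV r2, #6 → r2=6
MOV r6, #8 → r6=8
AND r2, r2, #6 → r2=6&6=6
ADD r2, r2, #8 → r2=6+8=14
SUB r6, r6, #1 → r6=8-1=7
CMP r6, #1  (cmp 7,1)
BGT body: taken
AND r2, r2, #6 → r2=14&6=6
ADD r2, r2, #8 → r2=6+8=14
SUB r6, r6, #1 → r6=7-1=6
CMP r6, #1  (cmp 6,1)
BGT body: taken
AND r2, r2, #6 → r2=14&6=6
ADD r2, r2, #8 → r2=6+8=14
SUB r6, r6, #1 → r6=6-1=5
CMP r6, #1  (cmp 5,1)
BGT body: taken
AND r2, r2, #6 → r2=14&6=6
ADD r2, r2, #8 → r2=6+8=14
SUB r6, r6, #1 → r6=5-1=4
CMP r6, #1  (cmp 4,1)
BGT body: taken
AND r2, r2, #6 → r2=14&6=6
ADD r2, r2, #8 → r2=6+8=14
SUB r6, r6, #1 → r6=4-1=3
CMP r6, #1  (cmp 3,1)
BGT body: taken
AND r2, r2, #6 → r2=14&6=6
ADD r2, r2, #8 → r2=6+8=14
SUB r6, r6, #1 → r6=3-1=2
CMP r6, #1  (cmp 2,1)
BGT body: taken
AND r2, r2, #6 → r2=14&6=6
ADD r2, r2, #8 → r2=6+8=14
SUB r6, r6, #1 → r6=2-1=1
CMP r6, #1  (cmp 1,1)
BGT body: not taken
halt.

14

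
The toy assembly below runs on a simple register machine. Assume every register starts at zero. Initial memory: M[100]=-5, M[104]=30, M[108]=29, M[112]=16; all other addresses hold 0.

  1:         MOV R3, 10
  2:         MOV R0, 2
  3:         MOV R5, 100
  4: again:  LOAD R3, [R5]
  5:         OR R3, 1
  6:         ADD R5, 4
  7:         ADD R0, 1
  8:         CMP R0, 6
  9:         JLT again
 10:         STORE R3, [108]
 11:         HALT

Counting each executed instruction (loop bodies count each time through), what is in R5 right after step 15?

R3=10
R0=2
R5=100
R3=M[100]=-5
R3=(-5)|1=-5
R5=100+4=104
R0=2+1=3
CMP R0, 6  (cmp 3,6)
JLT again: taken
R3=M[104]=30
R3=30|1=31
R5=104+4=108
R0=3+1=4
CMP R0, 6  (cmp 4,6)
JLT again: taken
After step 15: R5 = 108.

108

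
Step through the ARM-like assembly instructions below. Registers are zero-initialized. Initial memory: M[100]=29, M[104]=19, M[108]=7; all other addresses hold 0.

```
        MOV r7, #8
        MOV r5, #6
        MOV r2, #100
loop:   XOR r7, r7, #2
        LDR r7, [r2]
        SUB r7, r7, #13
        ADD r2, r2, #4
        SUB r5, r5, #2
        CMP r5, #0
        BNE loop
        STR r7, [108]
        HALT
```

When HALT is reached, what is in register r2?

112

after MOV r7, #8: r7=8
after MOV r5, #6: r5=6
after MOV r2, #100: r2=100
after XOR r7, r7, #2: r7=8^2=10
after LDR r7, [r2]: r7=M[100]=29
after SUB r7, r7, #13: r7=29-13=16
after ADD r2, r2, #4: r2=100+4=104
after SUB r5, r5, #2: r5=6-2=4
CMP r5, #0  (cmp 4,0)
BNE loop: taken
after XOR r7, r7, #2: r7=16^2=18
after LDR r7, [r2]: r7=M[104]=19
after SUB r7, r7, #13: r7=19-13=6
after ADD r2, r2, #4: r2=104+4=108
after SUB r5, r5, #2: r5=4-2=2
CMP r5, #0  (cmp 2,0)
BNE loop: taken
after XOR r7, r7, #2: r7=6^2=4
after LDR r7, [r2]: r7=M[108]=7
after SUB r7, r7, #13: r7=7-13=-6
after ADD r2, r2, #4: r2=108+4=112
after SUB r5, r5, #2: r5=2-2=0
CMP r5, #0  (cmp 0,0)
BNE loop: not taken
STR r7, [108] → M[108]=-6
halt.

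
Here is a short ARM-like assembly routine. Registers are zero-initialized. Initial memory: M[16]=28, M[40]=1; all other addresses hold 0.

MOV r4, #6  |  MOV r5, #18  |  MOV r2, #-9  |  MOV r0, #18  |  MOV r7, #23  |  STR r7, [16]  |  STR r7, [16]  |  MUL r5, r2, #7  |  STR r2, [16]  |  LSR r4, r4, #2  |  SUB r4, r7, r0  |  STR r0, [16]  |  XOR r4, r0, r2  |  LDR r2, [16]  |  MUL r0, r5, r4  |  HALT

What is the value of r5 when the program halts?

-63

after MOV r4, #6: r4=6
after MOV r5, #18: r5=18
after MOV r2, #-9: r2=-9
after MOV r0, #18: r0=18
after MOV r7, #23: r7=23
STR r7, [16] → M[16]=23
STR r7, [16] → M[16]=23
after MUL r5, r2, #7: r5=(-9)*7=-63
STR r2, [16] → M[16]=-9
after LSR r4, r4, #2: r4=6>>2=1
after SUB r4, r7, r0: r4=23-18=5
STR r0, [16] → M[16]=18
after XOR r4, r0, r2: r4=18^(-9)=-27
after LDR r2, [16]: r2=M[16]=18
after MUL r0, r5, r4: r0=(-63)*(-27)=1701
halt.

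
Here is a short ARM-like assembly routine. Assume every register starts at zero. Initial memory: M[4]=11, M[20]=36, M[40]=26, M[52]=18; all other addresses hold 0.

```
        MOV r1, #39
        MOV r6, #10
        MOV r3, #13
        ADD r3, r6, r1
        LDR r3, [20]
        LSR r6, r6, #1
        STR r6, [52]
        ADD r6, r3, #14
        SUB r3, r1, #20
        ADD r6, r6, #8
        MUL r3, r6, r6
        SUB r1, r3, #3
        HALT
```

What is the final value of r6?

after MOV r1, #39: r1=39
after MOV r6, #10: r6=10
after MOV r3, #13: r3=13
after ADD r3, r6, r1: r3=10+39=49
after LDR r3, [20]: r3=M[20]=36
after LSR r6, r6, #1: r6=10>>1=5
STR r6, [52] → M[52]=5
after ADD r6, r3, #14: r6=36+14=50
after SUB r3, r1, #20: r3=39-20=19
after ADD r6, r6, #8: r6=50+8=58
after MUL r3, r6, r6: r3=58*58=3364
after SUB r1, r3, #3: r1=3364-3=3361
halt.

58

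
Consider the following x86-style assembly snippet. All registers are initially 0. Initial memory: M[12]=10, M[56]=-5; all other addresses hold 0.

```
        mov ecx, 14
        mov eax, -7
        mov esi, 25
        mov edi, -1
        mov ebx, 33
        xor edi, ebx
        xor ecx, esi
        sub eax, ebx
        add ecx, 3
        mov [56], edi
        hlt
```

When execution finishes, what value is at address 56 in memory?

after mov ecx, 14: ecx=14
after mov eax, -7: eax=-7
after mov esi, 25: esi=25
after mov edi, -1: edi=-1
after mov ebx, 33: ebx=33
after xor edi, ebx: edi=(-1)^33=-34
after xor ecx, esi: ecx=14^25=23
after sub eax, ebx: eax=(-7)-33=-40
after add ecx, 3: ecx=23+3=26
mov [56], edi → M[56]=-34
halt.

-34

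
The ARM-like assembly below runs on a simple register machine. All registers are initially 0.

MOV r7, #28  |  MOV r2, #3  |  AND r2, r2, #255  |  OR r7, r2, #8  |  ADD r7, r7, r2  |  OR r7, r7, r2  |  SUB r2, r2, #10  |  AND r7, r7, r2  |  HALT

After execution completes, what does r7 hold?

9

MOV r7, #28 → r7=28
MOV r2, #3 → r2=3
AND r2, r2, #255 → r2=3&255=3
OR r7, r2, #8 → r7=3|8=11
ADD r7, r7, r2 → r7=11+3=14
OR r7, r7, r2 → r7=14|3=15
SUB r2, r2, #10 → r2=3-10=-7
AND r7, r7, r2 → r7=15&(-7)=9
halt.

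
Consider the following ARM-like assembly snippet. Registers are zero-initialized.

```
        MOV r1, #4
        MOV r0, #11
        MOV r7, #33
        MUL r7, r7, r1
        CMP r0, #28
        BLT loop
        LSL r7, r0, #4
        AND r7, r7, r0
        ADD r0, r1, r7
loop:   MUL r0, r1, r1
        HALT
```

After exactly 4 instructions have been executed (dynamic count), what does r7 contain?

132

MOV r1, #4 → r1=4
MOV r0, #11 → r0=11
MOV r7, #33 → r7=33
MUL r7, r7, r1 → r7=33*4=132
After step 4: r7 = 132.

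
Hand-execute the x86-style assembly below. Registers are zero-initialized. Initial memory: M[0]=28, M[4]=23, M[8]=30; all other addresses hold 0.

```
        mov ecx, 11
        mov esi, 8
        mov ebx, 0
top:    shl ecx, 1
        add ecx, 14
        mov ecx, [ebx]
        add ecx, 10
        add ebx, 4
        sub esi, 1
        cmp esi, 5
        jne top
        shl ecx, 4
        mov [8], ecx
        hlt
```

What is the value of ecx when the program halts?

after mov ecx, 11: ecx=11
after mov esi, 8: esi=8
after mov ebx, 0: ebx=0
after shl ecx, 1: ecx=11<<1=22
after add ecx, 14: ecx=22+14=36
after mov ecx, [ebx]: ecx=M[0]=28
after add ecx, 10: ecx=28+10=38
after add ebx, 4: ebx=0+4=4
after sub esi, 1: esi=8-1=7
cmp esi, 5  (cmp 7,5)
jne top: taken
after shl ecx, 1: ecx=38<<1=76
after add ecx, 14: ecx=76+14=90
after mov ecx, [ebx]: ecx=M[4]=23
after add ecx, 10: ecx=23+10=33
after add ebx, 4: ebx=4+4=8
after sub esi, 1: esi=7-1=6
cmp esi, 5  (cmp 6,5)
jne top: taken
after shl ecx, 1: ecx=33<<1=66
after add ecx, 14: ecx=66+14=80
after mov ecx, [ebx]: ecx=M[8]=30
after add ecx, 10: ecx=30+10=40
after add ebx, 4: ebx=8+4=12
after sub esi, 1: esi=6-1=5
cmp esi, 5  (cmp 5,5)
jne top: not taken
after shl ecx, 4: ecx=40<<4=640
mov [8], ecx → M[8]=640
halt.

640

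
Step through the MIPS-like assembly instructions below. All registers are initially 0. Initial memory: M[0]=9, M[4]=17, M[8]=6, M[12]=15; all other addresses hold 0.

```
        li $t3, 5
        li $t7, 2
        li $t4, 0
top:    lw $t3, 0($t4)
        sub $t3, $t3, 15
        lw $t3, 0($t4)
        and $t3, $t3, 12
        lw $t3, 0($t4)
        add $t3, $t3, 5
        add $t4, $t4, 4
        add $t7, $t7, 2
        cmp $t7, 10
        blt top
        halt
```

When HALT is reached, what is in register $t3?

20

after li $t3, 5: $t3=5
after li $t7, 2: $t7=2
after li $t4, 0: $t4=0
after lw $t3, 0($t4): $t3=M[0]=9
after sub $t3, $t3, 15: $t3=9-15=-6
after lw $t3, 0($t4): $t3=M[0]=9
after and $t3, $t3, 12: $t3=9&12=8
after lw $t3, 0($t4): $t3=M[0]=9
after add $t3, $t3, 5: $t3=9+5=14
after add $t4, $t4, 4: $t4=0+4=4
after add $t7, $t7, 2: $t7=2+2=4
cmp $t7, 10  (cmp 4,10)
blt top: taken
after lw $t3, 0($t4): $t3=M[4]=17
after sub $t3, $t3, 15: $t3=17-15=2
after lw $t3, 0($t4): $t3=M[4]=17
after and $t3, $t3, 12: $t3=17&12=0
after lw $t3, 0($t4): $t3=M[4]=17
after add $t3, $t3, 5: $t3=17+5=22
after add $t4, $t4, 4: $t4=4+4=8
after add $t7, $t7, 2: $t7=4+2=6
cmp $t7, 10  (cmp 6,10)
blt top: taken
after lw $t3, 0($t4): $t3=M[8]=6
after sub $t3, $t3, 15: $t3=6-15=-9
after lw $t3, 0($t4): $t3=M[8]=6
after and $t3, $t3, 12: $t3=6&12=4
after lw $t3, 0($t4): $t3=M[8]=6
after add $t3, $t3, 5: $t3=6+5=11
after add $t4, $t4, 4: $t4=8+4=12
after add $t7, $t7, 2: $t7=6+2=8
cmp $t7, 10  (cmp 8,10)
blt top: taken
after lw $t3, 0($t4): $t3=M[12]=15
after sub $t3, $t3, 15: $t3=15-15=0
after lw $t3, 0($t4): $t3=M[12]=15
after and $t3, $t3, 12: $t3=15&12=12
after lw $t3, 0($t4): $t3=M[12]=15
after add $t3, $t3, 5: $t3=15+5=20
after add $t4, $t4, 4: $t4=12+4=16
after add $t7, $t7, 2: $t7=8+2=10
cmp $t7, 10  (cmp 10,10)
blt top: not taken
halt.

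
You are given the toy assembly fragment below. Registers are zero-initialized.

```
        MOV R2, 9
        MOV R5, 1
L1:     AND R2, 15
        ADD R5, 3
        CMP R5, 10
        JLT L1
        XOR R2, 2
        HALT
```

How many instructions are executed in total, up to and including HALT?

after MOV R2, 9: R2=9
after MOV R5, 1: R5=1
after AND R2, 15: R2=9&15=9
after ADD R5, 3: R5=1+3=4
CMP R5, 10  (cmp 4,10)
JLT L1: taken
after AND R2, 15: R2=9&15=9
after ADD R5, 3: R5=4+3=7
CMP R5, 10  (cmp 7,10)
JLT L1: taken
after AND R2, 15: R2=9&15=9
after ADD R5, 3: R5=7+3=10
CMP R5, 10  (cmp 10,10)
JLT L1: not taken
after XOR R2, 2: R2=9^2=11
halt.
Total executed instructions: 16.

16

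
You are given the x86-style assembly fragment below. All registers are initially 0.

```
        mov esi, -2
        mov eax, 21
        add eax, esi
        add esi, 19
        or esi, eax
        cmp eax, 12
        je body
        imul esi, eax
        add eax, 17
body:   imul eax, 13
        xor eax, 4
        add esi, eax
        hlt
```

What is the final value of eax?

esi=-2
eax=21
eax=21+(-2)=19
esi=(-2)+19=17
esi=17|19=19
cmp eax, 12  (cmp 19,12)
je body: not taken
esi=19*19=361
eax=19+17=36
eax=36*13=468
eax=468^4=464
esi=361+464=825
halt.

464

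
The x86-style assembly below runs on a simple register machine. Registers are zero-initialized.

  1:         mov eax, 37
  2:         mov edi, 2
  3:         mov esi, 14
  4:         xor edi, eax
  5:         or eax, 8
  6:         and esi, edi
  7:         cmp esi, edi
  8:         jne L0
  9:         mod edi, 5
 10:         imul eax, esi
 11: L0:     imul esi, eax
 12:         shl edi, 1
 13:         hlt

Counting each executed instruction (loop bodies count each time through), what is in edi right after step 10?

78

mov eax, 37 → eax=37
mov edi, 2 → edi=2
mov esi, 14 → esi=14
xor edi, eax → edi=2^37=39
or eax, 8 → eax=37|8=45
and esi, edi → esi=14&39=6
cmp esi, edi  (cmp 6,39)
jne L0: taken
imul esi, eax → esi=6*45=270
shl edi, 1 → edi=39<<1=78
After step 10: edi = 78.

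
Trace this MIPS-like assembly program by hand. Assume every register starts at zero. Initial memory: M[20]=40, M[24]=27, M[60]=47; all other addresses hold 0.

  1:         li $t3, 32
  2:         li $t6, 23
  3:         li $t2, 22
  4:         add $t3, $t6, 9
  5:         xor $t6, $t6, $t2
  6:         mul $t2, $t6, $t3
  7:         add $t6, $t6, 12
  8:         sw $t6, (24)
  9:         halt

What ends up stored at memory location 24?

13

$t3=32
$t6=23
$t2=22
$t3=23+9=32
$t6=23^22=1
$t2=1*32=32
$t6=1+12=13
sw $t6, (24) → M[24]=13
halt.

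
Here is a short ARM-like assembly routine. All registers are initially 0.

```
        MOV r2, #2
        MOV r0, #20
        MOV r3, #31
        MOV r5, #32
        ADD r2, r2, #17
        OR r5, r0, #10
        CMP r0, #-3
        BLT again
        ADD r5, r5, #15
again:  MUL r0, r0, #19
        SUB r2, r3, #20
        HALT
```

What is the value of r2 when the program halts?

r2=2
r0=20
r3=31
r5=32
r2=2+17=19
r5=20|10=30
CMP r0, #-3  (cmp 20,-3)
BLT again: not taken
r5=30+15=45
r0=20*19=380
r2=31-20=11
halt.

11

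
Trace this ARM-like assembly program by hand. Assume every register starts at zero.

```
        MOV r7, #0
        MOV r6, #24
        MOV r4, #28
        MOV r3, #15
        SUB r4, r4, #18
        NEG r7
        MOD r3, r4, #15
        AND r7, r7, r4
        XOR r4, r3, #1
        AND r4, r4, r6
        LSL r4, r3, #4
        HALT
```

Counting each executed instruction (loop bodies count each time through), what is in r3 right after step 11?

MOV r7, #0 → r7=0
MOV r6, #24 → r6=24
MOV r4, #28 → r4=28
MOV r3, #15 → r3=15
SUB r4, r4, #18 → r4=28-18=10
NEG r7 → r7=-(0)=0
MOD r3, r4, #15 → r3=10%15=10
AND r7, r7, r4 → r7=0&10=0
XOR r4, r3, #1 → r4=10^1=11
AND r4, r4, r6 → r4=11&24=8
LSL r4, r3, #4 → r4=10<<4=160
After step 11: r3 = 10.

10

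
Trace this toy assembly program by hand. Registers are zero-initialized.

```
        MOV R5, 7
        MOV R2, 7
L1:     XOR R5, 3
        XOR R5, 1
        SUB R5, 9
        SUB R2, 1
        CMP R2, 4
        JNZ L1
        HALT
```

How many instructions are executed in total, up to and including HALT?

21

MOV R5, 7 → R5=7
MOV R2, 7 → R2=7
XOR R5, 3 → R5=7^3=4
XOR R5, 1 → R5=4^1=5
SUB R5, 9 → R5=5-9=-4
SUB R2, 1 → R2=7-1=6
CMP R2, 4  (cmp 6,4)
JNZ L1: taken
XOR R5, 3 → R5=(-4)^3=-1
XOR R5, 1 → R5=(-1)^1=-2
SUB R5, 9 → R5=(-2)-9=-11
SUB R2, 1 → R2=6-1=5
CMP R2, 4  (cmp 5,4)
JNZ L1: taken
XOR R5, 3 → R5=(-11)^3=-10
XOR R5, 1 → R5=(-10)^1=-9
SUB R5, 9 → R5=(-9)-9=-18
SUB R2, 1 → R2=5-1=4
CMP R2, 4  (cmp 4,4)
JNZ L1: not taken
halt.
Total executed instructions: 21.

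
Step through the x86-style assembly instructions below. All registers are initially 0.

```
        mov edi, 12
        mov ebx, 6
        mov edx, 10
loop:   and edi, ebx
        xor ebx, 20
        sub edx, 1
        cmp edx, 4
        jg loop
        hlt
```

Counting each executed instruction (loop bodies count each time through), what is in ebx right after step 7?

18

mov edi, 12 → edi=12
mov ebx, 6 → ebx=6
mov edx, 10 → edx=10
and edi, ebx → edi=12&6=4
xor ebx, 20 → ebx=6^20=18
sub edx, 1 → edx=10-1=9
cmp edx, 4  (cmp 9,4)
After step 7: ebx = 18.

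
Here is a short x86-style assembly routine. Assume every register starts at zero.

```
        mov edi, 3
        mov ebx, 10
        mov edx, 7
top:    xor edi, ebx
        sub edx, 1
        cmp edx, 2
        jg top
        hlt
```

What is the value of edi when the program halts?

after mov edi, 3: edi=3
after mov ebx, 10: ebx=10
after mov edx, 7: edx=7
after xor edi, ebx: edi=3^10=9
after sub edx, 1: edx=7-1=6
cmp edx, 2  (cmp 6,2)
jg top: taken
after xor edi, ebx: edi=9^10=3
after sub edx, 1: edx=6-1=5
cmp edx, 2  (cmp 5,2)
jg top: taken
after xor edi, ebx: edi=3^10=9
after sub edx, 1: edx=5-1=4
cmp edx, 2  (cmp 4,2)
jg top: taken
after xor edi, ebx: edi=9^10=3
after sub edx, 1: edx=4-1=3
cmp edx, 2  (cmp 3,2)
jg top: taken
after xor edi, ebx: edi=3^10=9
after sub edx, 1: edx=3-1=2
cmp edx, 2  (cmp 2,2)
jg top: not taken
halt.

9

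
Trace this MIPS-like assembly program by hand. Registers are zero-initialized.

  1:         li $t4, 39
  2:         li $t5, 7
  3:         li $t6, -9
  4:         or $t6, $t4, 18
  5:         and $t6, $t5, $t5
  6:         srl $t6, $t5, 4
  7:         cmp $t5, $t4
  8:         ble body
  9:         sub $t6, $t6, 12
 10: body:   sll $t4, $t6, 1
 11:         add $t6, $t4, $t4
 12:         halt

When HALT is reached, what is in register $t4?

0

after li $t4, 39: $t4=39
after li $t5, 7: $t5=7
after li $t6, -9: $t6=-9
after or $t6, $t4, 18: $t6=39|18=55
after and $t6, $t5, $t5: $t6=7&7=7
after srl $t6, $t5, 4: $t6=7>>4=0
cmp $t5, $t4  (cmp 7,39)
ble body: taken
after sll $t4, $t6, 1: $t4=0<<1=0
after add $t6, $t4, $t4: $t6=0+0=0
halt.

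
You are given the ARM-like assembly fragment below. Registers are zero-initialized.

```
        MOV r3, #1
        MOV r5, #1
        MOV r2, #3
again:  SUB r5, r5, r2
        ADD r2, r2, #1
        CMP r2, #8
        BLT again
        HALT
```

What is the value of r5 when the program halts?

-24

r3=1
r5=1
r2=3
r5=1-3=-2
r2=3+1=4
CMP r2, #8  (cmp 4,8)
BLT again: taken
r5=(-2)-4=-6
r2=4+1=5
CMP r2, #8  (cmp 5,8)
BLT again: taken
r5=(-6)-5=-11
r2=5+1=6
CMP r2, #8  (cmp 6,8)
BLT again: taken
r5=(-11)-6=-17
r2=6+1=7
CMP r2, #8  (cmp 7,8)
BLT again: taken
r5=(-17)-7=-24
r2=7+1=8
CMP r2, #8  (cmp 8,8)
BLT again: not taken
halt.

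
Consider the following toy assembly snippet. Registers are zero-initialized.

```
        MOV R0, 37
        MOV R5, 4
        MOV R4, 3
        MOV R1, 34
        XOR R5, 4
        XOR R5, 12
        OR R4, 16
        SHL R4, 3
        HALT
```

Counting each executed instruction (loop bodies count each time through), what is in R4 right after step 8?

152

after MOV R0, 37: R0=37
after MOV R5, 4: R5=4
after MOV R4, 3: R4=3
after MOV R1, 34: R1=34
after XOR R5, 4: R5=4^4=0
after XOR R5, 12: R5=0^12=12
after OR R4, 16: R4=3|16=19
after SHL R4, 3: R4=19<<3=152
After step 8: R4 = 152.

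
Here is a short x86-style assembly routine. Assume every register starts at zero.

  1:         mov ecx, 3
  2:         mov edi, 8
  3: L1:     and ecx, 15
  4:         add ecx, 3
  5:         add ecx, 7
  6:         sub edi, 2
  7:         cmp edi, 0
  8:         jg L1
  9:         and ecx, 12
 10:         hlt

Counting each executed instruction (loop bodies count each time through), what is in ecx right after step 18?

mov ecx, 3 → ecx=3
mov edi, 8 → edi=8
and ecx, 15 → ecx=3&15=3
add ecx, 3 → ecx=3+3=6
add ecx, 7 → ecx=6+7=13
sub edi, 2 → edi=8-2=6
cmp edi, 0  (cmp 6,0)
jg L1: taken
and ecx, 15 → ecx=13&15=13
add ecx, 3 → ecx=13+3=16
add ecx, 7 → ecx=16+7=23
sub edi, 2 → edi=6-2=4
cmp edi, 0  (cmp 4,0)
jg L1: taken
and ecx, 15 → ecx=23&15=7
add ecx, 3 → ecx=7+3=10
add ecx, 7 → ecx=10+7=17
sub edi, 2 → edi=4-2=2
After step 18: ecx = 17.

17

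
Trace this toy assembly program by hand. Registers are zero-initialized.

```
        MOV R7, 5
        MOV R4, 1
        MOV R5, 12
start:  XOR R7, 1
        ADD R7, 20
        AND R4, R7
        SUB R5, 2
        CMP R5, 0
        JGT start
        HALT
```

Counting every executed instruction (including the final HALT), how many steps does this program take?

after MOV R7, 5: R7=5
after MOV R4, 1: R4=1
after MOV R5, 12: R5=12
after XOR R7, 1: R7=5^1=4
after ADD R7, 20: R7=4+20=24
after AND R4, R7: R4=1&24=0
after SUB R5, 2: R5=12-2=10
CMP R5, 0  (cmp 10,0)
JGT start: taken
after XOR R7, 1: R7=24^1=25
after ADD R7, 20: R7=25+20=45
after AND R4, R7: R4=0&45=0
after SUB R5, 2: R5=10-2=8
CMP R5, 0  (cmp 8,0)
JGT start: taken
after XOR R7, 1: R7=45^1=44
after ADD R7, 20: R7=44+20=64
after AND R4, R7: R4=0&64=0
after SUB R5, 2: R5=8-2=6
CMP R5, 0  (cmp 6,0)
JGT start: taken
after XOR R7, 1: R7=64^1=65
after ADD R7, 20: R7=65+20=85
after AND R4, R7: R4=0&85=0
after SUB R5, 2: R5=6-2=4
CMP R5, 0  (cmp 4,0)
JGT start: taken
after XOR R7, 1: R7=85^1=84
after ADD R7, 20: R7=84+20=104
after AND R4, R7: R4=0&104=0
after SUB R5, 2: R5=4-2=2
CMP R5, 0  (cmp 2,0)
JGT start: taken
after XOR R7, 1: R7=104^1=105
after ADD R7, 20: R7=105+20=125
after AND R4, R7: R4=0&125=0
after SUB R5, 2: R5=2-2=0
CMP R5, 0  (cmp 0,0)
JGT start: not taken
halt.
Total executed instructions: 40.

40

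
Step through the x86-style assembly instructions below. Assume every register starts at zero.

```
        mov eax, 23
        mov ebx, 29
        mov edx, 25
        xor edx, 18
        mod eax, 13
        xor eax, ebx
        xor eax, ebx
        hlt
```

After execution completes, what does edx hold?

11

mov eax, 23 → eax=23
mov ebx, 29 → ebx=29
mov edx, 25 → edx=25
xor edx, 18 → edx=25^18=11
mod eax, 13 → eax=23%13=10
xor eax, ebx → eax=10^29=23
xor eax, ebx → eax=23^29=10
halt.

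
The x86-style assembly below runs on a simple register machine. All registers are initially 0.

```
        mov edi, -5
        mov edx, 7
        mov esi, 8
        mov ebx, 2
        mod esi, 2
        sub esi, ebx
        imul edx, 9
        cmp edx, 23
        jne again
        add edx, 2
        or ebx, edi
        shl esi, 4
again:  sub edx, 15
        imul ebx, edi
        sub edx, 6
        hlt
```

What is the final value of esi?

after mov edi, -5: edi=-5
after mov edx, 7: edx=7
after mov esi, 8: esi=8
after mov ebx, 2: ebx=2
after mod esi, 2: esi=8%2=0
after sub esi, ebx: esi=0-2=-2
after imul edx, 9: edx=7*9=63
cmp edx, 23  (cmp 63,23)
jne again: taken
after sub edx, 15: edx=63-15=48
after imul ebx, edi: ebx=2*(-5)=-10
after sub edx, 6: edx=48-6=42
halt.

-2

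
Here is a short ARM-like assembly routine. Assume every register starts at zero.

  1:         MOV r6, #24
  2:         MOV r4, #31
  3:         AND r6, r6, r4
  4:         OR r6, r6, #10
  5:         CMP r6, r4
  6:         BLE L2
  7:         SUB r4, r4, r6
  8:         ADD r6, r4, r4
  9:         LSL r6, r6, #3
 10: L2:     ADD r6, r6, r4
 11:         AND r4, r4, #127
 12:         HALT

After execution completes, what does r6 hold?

57

r6=24
r4=31
r6=24&31=24
r6=24|10=26
CMP r6, r4  (cmp 26,31)
BLE L2: taken
r6=26+31=57
r4=31&127=31
halt.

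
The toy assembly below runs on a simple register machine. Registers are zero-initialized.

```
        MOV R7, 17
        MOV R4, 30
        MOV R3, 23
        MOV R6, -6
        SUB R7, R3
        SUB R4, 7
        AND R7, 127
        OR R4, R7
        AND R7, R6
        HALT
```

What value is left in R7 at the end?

after MOV R7, 17: R7=17
after MOV R4, 30: R4=30
after MOV R3, 23: R3=23
after MOV R6, -6: R6=-6
after SUB R7, R3: R7=17-23=-6
after SUB R4, 7: R4=30-7=23
after AND R7, 127: R7=(-6)&127=122
after OR R4, R7: R4=23|122=127
after AND R7, R6: R7=122&(-6)=122
halt.

122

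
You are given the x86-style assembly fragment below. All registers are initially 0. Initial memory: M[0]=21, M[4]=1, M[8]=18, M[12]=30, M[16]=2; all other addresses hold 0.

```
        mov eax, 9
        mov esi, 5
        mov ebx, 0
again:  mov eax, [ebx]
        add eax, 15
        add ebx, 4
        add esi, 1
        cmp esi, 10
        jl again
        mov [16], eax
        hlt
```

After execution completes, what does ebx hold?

after mov eax, 9: eax=9
after mov esi, 5: esi=5
after mov ebx, 0: ebx=0
after mov eax, [ebx]: eax=M[0]=21
after add eax, 15: eax=21+15=36
after add ebx, 4: ebx=0+4=4
after add esi, 1: esi=5+1=6
cmp esi, 10  (cmp 6,10)
jl again: taken
after mov eax, [ebx]: eax=M[4]=1
after add eax, 15: eax=1+15=16
after add ebx, 4: ebx=4+4=8
after add esi, 1: esi=6+1=7
cmp esi, 10  (cmp 7,10)
jl again: taken
after mov eax, [ebx]: eax=M[8]=18
after add eax, 15: eax=18+15=33
after add ebx, 4: ebx=8+4=12
after add esi, 1: esi=7+1=8
cmp esi, 10  (cmp 8,10)
jl again: taken
after mov eax, [ebx]: eax=M[12]=30
after add eax, 15: eax=30+15=45
after add ebx, 4: ebx=12+4=16
after add esi, 1: esi=8+1=9
cmp esi, 10  (cmp 9,10)
jl again: taken
after mov eax, [ebx]: eax=M[16]=2
after add eax, 15: eax=2+15=17
after add ebx, 4: ebx=16+4=20
after add esi, 1: esi=9+1=10
cmp esi, 10  (cmp 10,10)
jl again: not taken
mov [16], eax → M[16]=17
halt.

20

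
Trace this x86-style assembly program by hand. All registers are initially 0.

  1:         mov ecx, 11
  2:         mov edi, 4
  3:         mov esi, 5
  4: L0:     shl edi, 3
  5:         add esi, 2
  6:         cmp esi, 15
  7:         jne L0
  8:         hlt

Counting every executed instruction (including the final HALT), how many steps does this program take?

after mov ecx, 11: ecx=11
after mov edi, 4: edi=4
after mov esi, 5: esi=5
after shl edi, 3: edi=4<<3=32
after add esi, 2: esi=5+2=7
cmp esi, 15  (cmp 7,15)
jne L0: taken
after shl edi, 3: edi=32<<3=256
after add esi, 2: esi=7+2=9
cmp esi, 15  (cmp 9,15)
jne L0: taken
after shl edi, 3: edi=256<<3=2048
after add esi, 2: esi=9+2=11
cmp esi, 15  (cmp 11,15)
jne L0: taken
after shl edi, 3: edi=2048<<3=16384
after add esi, 2: esi=11+2=13
cmp esi, 15  (cmp 13,15)
jne L0: taken
after shl edi, 3: edi=16384<<3=131072
after add esi, 2: esi=13+2=15
cmp esi, 15  (cmp 15,15)
jne L0: not taken
halt.
Total executed instructions: 24.

24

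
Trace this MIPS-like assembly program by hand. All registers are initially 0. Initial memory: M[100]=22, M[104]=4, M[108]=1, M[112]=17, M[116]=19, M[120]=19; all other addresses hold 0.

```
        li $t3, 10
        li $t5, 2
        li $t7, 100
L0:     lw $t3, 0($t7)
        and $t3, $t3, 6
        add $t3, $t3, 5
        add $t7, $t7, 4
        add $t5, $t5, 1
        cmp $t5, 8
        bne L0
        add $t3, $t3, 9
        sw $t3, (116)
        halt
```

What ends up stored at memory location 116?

16

$t3=10
$t5=2
$t7=100
$t3=M[100]=22
$t3=22&6=6
$t3=6+5=11
$t7=100+4=104
$t5=2+1=3
cmp $t5, 8  (cmp 3,8)
bne L0: taken
$t3=M[104]=4
$t3=4&6=4
$t3=4+5=9
$t7=104+4=108
$t5=3+1=4
cmp $t5, 8  (cmp 4,8)
bne L0: taken
$t3=M[108]=1
$t3=1&6=0
$t3=0+5=5
$t7=108+4=112
$t5=4+1=5
cmp $t5, 8  (cmp 5,8)
bne L0: taken
$t3=M[112]=17
$t3=17&6=0
$t3=0+5=5
$t7=112+4=116
$t5=5+1=6
cmp $t5, 8  (cmp 6,8)
bne L0: taken
$t3=M[116]=19
$t3=19&6=2
$t3=2+5=7
$t7=116+4=120
$t5=6+1=7
cmp $t5, 8  (cmp 7,8)
bne L0: taken
$t3=M[120]=19
$t3=19&6=2
$t3=2+5=7
$t7=120+4=124
$t5=7+1=8
cmp $t5, 8  (cmp 8,8)
bne L0: not taken
$t3=7+9=16
sw $t3, (116) → M[116]=16
halt.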